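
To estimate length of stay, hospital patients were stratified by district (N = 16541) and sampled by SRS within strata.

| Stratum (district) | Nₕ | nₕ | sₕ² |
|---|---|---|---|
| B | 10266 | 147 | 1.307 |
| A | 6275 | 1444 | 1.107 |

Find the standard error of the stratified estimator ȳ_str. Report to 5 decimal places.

Var(ȳ_str) = Σₕ Wₕ²(1 − fₕ)sₕ²/nₕ with Wₕ = Nₕ/N, N = 16541.
B: Wₕ = 0.62063962; term = 0.62063962²·(1 − 0.01431911)·1.307/147 = 0.0033757757.
A: Wₕ = 0.37936038; term = 0.37936038²·(1 − 0.23011952)·1.107/1444 = 8.4939103 × 10^-5.
Sum = 0.0034607148.
SE = √(0.0034607148) = 0.05883.

0.05883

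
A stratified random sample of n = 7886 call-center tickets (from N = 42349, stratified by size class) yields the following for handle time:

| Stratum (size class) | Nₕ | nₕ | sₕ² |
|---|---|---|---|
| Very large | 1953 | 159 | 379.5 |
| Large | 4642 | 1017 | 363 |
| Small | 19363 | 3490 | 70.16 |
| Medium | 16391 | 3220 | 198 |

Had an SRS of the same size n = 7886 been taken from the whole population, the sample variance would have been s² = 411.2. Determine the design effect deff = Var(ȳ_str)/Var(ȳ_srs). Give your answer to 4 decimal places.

Var(ȳ_str) = Σ Wₕ²(1−fₕ)sₕ²/nₕ with Wₕ = Nₕ/42349:
  Very large: (1953/42349)²·(1−159/1953)·379.5/159 = 0.0046628669
  Large: (4642/42349)²·(1−1017/4642)·363/1017 = 0.0033489796
  Small: (19363/42349)²·(1−3490/19363)·70.16/3490 = 0.0034451608
  Medium: (16391/42349)²·(1−3220/16391)·198/3220 = 0.0074019679
  → Var(ȳ_str) = 0.018858975.
Var(ȳ_srs) = (1 − 7886/42349)·411.2/7886 = 0.042433246.
deff = 0.018858975 / 0.042433246 = 0.4444.

0.4444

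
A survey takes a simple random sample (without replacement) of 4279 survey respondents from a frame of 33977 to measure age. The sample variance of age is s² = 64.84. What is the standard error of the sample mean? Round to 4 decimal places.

0.1151

Under SRS without replacement, Var(ȳ) = (1 − f)·s²/n with f = n/N = 4279/33977 = 0.12593813.
Var(ȳ) = (1 − 0.12593813)·64.84/4279 = 0.87406187·0.015153073 = 0.013244723.
SE(ȳ) = √(0.013244723) = 0.1151.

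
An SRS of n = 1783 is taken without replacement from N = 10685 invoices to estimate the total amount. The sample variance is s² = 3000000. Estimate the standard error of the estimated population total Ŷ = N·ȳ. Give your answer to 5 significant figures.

400050

Var(Ŷ) = N²·Var(ȳ) = N²·(1 − n/N)·s²/n.
f = 1783/10685 = 0.16686944; Var(ȳ) = 0.83313056·3000000/1783 = 1401.7901.
Var(Ŷ) = 10685² · 1401.7901 = 1.6004129 × 10^11.
SE(Ŷ) = √(1.6004129 × 10^11) = 400050.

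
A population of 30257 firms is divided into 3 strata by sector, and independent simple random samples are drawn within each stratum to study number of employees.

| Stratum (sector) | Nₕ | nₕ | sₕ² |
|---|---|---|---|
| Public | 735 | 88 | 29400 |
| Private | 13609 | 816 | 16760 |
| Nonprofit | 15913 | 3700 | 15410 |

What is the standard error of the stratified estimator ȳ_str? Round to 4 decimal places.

2.2279

Var(ȳ_str) = Σₕ Wₕ²(1 − fₕ)sₕ²/nₕ with Wₕ = Nₕ/N, N = 30257.
Public: Wₕ = 0.02429190; term = 0.02429190²·(1 − 0.11972789)·29400/88 = 0.17354198.
Private: Wₕ = 0.44978022; term = 0.44978022²·(1 − 0.05996032)·16760/816 = 3.9059865.
Nonprofit: Wₕ = 0.52592788; term = 0.52592788²·(1 − 0.23251430)·15410/3700 = 0.88414522.
Sum = 4.9636737.
SE = √(4.9636737) = 2.2279.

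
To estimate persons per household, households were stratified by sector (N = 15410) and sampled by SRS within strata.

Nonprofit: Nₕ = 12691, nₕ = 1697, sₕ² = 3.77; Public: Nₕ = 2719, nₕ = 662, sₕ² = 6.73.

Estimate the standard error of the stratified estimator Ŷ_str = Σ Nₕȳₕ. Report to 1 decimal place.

605.7

Var(Ŷ_str) = Σₕ Nₕ²(1 − fₕ)sₕ²/nₕ.
Nonprofit: 12691²·(1 − 1697/12691)·3.77/1697 = 309963.88.
Public: 2719²·(1 − 662/2719)·6.73/662 = 56859.178.
Sum = 366823.06.
SE = √(366823.06) = 605.7.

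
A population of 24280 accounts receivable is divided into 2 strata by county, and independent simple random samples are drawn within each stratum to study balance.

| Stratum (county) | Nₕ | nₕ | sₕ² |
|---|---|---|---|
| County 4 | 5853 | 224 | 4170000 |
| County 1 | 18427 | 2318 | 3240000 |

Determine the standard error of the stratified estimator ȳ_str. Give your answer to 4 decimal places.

41.7638

Var(ȳ_str) = Σₕ Wₕ²(1 − fₕ)sₕ²/nₕ with Wₕ = Nₕ/N, N = 24280.
County 4: Wₕ = 0.24106260; term = 0.24106260²·(1 − 0.03827097)·4170000/224 = 1040.4002.
County 1: Wₕ = 0.75893740; term = 0.75893740²·(1 − 0.12579367)·3240000/2318 = 703.81324.
Sum = 1744.2134.
SE = √(1744.2134) = 41.7638.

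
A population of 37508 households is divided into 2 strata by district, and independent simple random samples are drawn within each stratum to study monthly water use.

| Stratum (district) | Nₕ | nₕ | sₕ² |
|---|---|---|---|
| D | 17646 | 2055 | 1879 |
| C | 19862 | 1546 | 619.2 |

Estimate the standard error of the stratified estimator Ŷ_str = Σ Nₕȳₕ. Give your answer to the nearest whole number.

Var(Ŷ_str) = Σₕ Nₕ²(1 − fₕ)sₕ²/nₕ.
D: 17646²·(1 − 2055/17646)·1879/2055 = 2.515563 × 10^8.
C: 19862²·(1 − 1546/19862)·619.2/1546 = 1.4570521 × 10^8.
Sum = 3.9726151 × 10^8.
SE = √(3.9726151 × 10^8) = 19931.

19931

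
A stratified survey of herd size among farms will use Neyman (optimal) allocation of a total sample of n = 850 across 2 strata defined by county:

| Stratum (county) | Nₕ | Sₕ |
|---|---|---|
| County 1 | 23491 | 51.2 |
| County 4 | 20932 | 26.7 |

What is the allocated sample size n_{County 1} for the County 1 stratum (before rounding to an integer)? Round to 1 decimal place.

Neyman allocation: nₕ = n·NₕSₕ / Σⱼ NⱼSⱼ.
Σ NⱼSⱼ = 23491·51.2 + 20932·26.7 = 1.7616236 × 10^6.
n_{County 1} = 850·23491·51.2 / (1.7616236 × 10^6) = 580.3.

580.3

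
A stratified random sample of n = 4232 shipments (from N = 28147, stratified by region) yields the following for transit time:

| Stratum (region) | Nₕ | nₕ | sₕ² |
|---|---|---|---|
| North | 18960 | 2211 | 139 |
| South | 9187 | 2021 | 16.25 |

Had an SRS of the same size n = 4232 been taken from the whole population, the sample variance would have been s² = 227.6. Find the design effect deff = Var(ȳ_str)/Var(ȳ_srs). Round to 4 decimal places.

0.5661

Var(ȳ_str) = Σ Wₕ²(1−fₕ)sₕ²/nₕ with Wₕ = Nₕ/28147:
  North: (18960/28147)²·(1−2211/18960)·139/2211 = 0.025199333
  South: (9187/28147)²·(1−2021/9187)·16.25/2021 = 6.6814904 × 10^-4
  → Var(ȳ_str) = 0.025867482.
Var(ȳ_srs) = (1 − 4232/28147)·227.6/4232 = 0.045694599.
deff = 0.025867482 / 0.045694599 = 0.5661.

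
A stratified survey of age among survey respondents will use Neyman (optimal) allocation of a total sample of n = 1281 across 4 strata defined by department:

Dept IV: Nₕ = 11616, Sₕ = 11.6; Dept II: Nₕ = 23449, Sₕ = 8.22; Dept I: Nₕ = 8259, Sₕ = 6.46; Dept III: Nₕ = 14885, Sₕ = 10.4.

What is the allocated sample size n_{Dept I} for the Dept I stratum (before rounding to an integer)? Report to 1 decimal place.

127.6

Neyman allocation: nₕ = n·NₕSₕ / Σⱼ NⱼSⱼ.
Σ NⱼSⱼ = 11616·11.6 + 23449·8.22 + 8259·6.46 + 14885·10.4 = 535653.52.
n_{Dept I} = 1281·8259·6.46 / 535653.52 = 127.6.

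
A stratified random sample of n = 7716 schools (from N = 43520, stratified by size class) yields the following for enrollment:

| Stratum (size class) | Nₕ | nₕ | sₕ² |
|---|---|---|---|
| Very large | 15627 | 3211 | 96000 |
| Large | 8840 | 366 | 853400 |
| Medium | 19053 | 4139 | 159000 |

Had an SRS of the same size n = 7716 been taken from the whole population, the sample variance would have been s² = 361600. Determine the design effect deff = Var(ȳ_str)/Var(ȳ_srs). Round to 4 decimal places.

Var(ȳ_str) = Σ Wₕ²(1−fₕ)sₕ²/nₕ with Wₕ = Nₕ/43520:
  Very large: (15627/43520)²·(1−3211/15627)·96000/3211 = 3.0627424
  Large: (8840/43520)²·(1−366/8840)·853400/366 = 92.221993
  Medium: (19053/43520)²·(1−4139/19053)·159000/4139 = 5.7634354
  → Var(ȳ_str) = 101.04817.
Var(ȳ_srs) = (1 − 7716/43520)·361600/7716 = 38.554836.
deff = 101.04817 / 38.554836 = 2.6209.

2.6209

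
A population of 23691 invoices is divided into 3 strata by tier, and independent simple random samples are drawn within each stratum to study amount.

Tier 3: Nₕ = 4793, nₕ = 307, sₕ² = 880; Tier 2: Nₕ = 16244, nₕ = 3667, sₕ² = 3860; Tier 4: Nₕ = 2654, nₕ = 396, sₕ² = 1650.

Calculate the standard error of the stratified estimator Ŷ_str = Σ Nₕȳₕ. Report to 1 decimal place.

17368.2

Var(Ŷ_str) = Σₕ Nₕ²(1 − fₕ)sₕ²/nₕ.
Tier 3: 4793²·(1 − 307/4793)·880/307 = 6.1632672 × 10^7.
Tier 2: 16244²·(1 − 3667/16244)·3860/3667 = 2.1505346 × 10^8.
Tier 4: 2654²·(1 − 396/2654)·1650/396 = 2.4969717 × 10^7.
Sum = 3.0165585 × 10^8.
SE = √(3.0165585 × 10^8) = 17368.2.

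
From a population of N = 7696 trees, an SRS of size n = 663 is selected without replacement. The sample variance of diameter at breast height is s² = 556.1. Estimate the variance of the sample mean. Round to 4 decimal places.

Under SRS without replacement, Var(ȳ) = (1 − f)·s²/n with f = n/N = 663/7696 = 0.08614865.
Var(ȳ) = (1 − 0.08614865)·556.1/663 = 0.91385135·0.8387632 = 0.76650488.

0.7665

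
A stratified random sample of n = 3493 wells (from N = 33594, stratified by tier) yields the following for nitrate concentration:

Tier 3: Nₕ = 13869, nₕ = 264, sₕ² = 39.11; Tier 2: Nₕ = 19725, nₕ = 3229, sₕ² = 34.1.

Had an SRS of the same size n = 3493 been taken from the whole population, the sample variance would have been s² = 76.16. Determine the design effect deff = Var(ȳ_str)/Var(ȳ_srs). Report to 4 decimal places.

Var(ȳ_str) = Σ Wₕ²(1−fₕ)sₕ²/nₕ with Wₕ = Nₕ/33594:
  Tier 3: (13869/33594)²·(1−264/13869)·39.11/264 = 0.024768753
  Tier 2: (19725/33594)²·(1−3229/19725)·34.1/3229 = 0.0030447985
  → Var(ȳ_str) = 0.027813552.
Var(ȳ_srs) = (1 − 3493/33594)·76.16/3493 = 0.019536536.
deff = 0.027813552 / 0.019536536 = 1.4237.

1.4237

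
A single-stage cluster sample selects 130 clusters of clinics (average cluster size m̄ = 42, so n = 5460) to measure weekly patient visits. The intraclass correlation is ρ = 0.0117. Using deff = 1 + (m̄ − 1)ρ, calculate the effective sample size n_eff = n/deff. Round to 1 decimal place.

deff = 1 + (42 − 1)·0.0117 = 1 + 0.4797 = 1.4797.
n_eff = 5460 / 1.4797 = 3689.9.

3689.9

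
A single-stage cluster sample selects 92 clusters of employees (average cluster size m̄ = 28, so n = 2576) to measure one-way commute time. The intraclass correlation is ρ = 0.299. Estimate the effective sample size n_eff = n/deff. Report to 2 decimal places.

283.92

deff = 1 + (28 − 1)·0.299 = 1 + 8.073 = 9.073.
n_eff = 2576 / 9.073 = 283.92.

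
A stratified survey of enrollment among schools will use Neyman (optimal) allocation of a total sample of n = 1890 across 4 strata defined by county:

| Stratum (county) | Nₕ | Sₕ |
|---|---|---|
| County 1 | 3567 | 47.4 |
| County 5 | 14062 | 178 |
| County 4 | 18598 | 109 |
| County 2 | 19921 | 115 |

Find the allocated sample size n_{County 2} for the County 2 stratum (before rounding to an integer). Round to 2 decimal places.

619.41

Neyman allocation: nₕ = n·NₕSₕ / Σⱼ NⱼSⱼ.
Σ NⱼSⱼ = 3567·47.4 + 14062·178 + 18598·109 + 19921·115 = 6.9902088 × 10^6.
n_{County 2} = 1890·19921·115 / (6.9902088 × 10^6) = 619.41.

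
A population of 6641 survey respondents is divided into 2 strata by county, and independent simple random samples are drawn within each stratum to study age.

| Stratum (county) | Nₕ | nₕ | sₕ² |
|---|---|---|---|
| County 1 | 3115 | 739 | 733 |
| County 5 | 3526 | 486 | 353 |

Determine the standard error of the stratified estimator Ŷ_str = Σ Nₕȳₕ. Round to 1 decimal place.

Var(Ŷ_str) = Σₕ Nₕ²(1 − fₕ)sₕ²/nₕ.
County 1: 3115²·(1 − 739/3115)·733/739 = 7.3411487 × 10^6.
County 5: 3526²·(1 − 486/3526)·353/486 = 7.7856402 × 10^6.
Sum = 1.5126789 × 10^7.
SE = √(1.5126789 × 10^7) = 3889.3.

3889.3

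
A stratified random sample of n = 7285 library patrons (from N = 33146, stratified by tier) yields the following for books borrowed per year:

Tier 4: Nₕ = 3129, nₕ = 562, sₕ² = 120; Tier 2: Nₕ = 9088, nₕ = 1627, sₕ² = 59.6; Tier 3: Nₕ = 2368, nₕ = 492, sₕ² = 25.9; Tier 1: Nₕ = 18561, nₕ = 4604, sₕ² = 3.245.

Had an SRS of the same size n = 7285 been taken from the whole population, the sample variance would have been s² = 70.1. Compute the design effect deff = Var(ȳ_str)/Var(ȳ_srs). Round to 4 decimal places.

Var(ȳ_str) = Σ Wₕ²(1−fₕ)sₕ²/nₕ with Wₕ = Nₕ/33146:
  Tier 4: (3129/33146)²·(1−562/3129)·120/562 = 0.0015610403
  Tier 2: (9088/33146)²·(1−1627/9088)·59.6/1627 = 0.0022607983
  Tier 3: (2368/33146)²·(1−492/2368)·25.9/492 = 2.1285651 × 10^-4
  Tier 1: (18561/33146)²·(1−4604/18561)·3.245/4604 = 1.6619218 × 10^-4
  → Var(ȳ_str) = 0.0042008873.
Var(ȳ_srs) = (1 − 7285/33146)·70.1/7285 = 0.0075076264.
deff = 0.0042008873 / 0.0075076264 = 0.5595.

0.5595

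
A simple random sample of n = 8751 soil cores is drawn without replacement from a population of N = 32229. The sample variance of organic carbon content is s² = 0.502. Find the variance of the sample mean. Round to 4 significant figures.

Under SRS without replacement, Var(ȳ) = (1 − f)·s²/n with f = n/N = 8751/32229 = 0.27152564.
Var(ȳ) = (1 − 0.27152564)·0.502/8751 = 0.72847436·5.7364873 × 10^-5 = 4.1788839 × 10^-5.

4.179 × 10^-5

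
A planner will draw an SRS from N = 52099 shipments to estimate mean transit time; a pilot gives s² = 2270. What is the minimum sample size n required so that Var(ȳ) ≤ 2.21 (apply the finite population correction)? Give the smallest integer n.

1008

Without fpc, n₀ = s²/D = 2270/2.21 = 1027.1493.
With fpc, (1 − n/N)·s²/n ≤ D requires n ≥ n₀/(1 + n₀/N) = 1027.1493/(1 + 1027.1493/52099) = 1007.2902.
Rounding up, n = 1008.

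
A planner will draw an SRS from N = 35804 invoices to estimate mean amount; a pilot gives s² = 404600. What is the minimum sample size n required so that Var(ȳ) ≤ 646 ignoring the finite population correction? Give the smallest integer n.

627

Without fpc, n₀ = s²/D = 404600/646 = 626.3158.
Rounding up, n = 627.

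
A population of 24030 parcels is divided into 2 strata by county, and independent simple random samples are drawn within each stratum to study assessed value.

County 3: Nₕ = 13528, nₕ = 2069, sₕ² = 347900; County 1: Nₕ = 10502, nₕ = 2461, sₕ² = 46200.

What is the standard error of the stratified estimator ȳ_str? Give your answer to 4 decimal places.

Var(ȳ_str) = Σₕ Wₕ²(1 − fₕ)sₕ²/nₕ with Wₕ = Nₕ/N, N = 24030.
County 3: Wₕ = 0.56296296; term = 0.56296296²·(1 − 0.15294205)·347900/2069 = 45.140536.
County 1: Wₕ = 0.43703704; term = 0.43703704²·(1 − 0.23433632)·46200/2461 = 2.7453954.
Sum = 47.885931.
SE = √(47.885931) = 6.9200.

6.9200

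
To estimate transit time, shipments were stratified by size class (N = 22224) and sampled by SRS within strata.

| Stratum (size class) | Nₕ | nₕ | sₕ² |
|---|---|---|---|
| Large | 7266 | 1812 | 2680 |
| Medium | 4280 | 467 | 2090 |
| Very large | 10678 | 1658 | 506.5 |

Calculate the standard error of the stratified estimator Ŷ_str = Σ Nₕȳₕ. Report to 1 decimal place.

12691.4

Var(Ŷ_str) = Σₕ Nₕ²(1 − fₕ)sₕ²/nₕ.
Large: 7266²·(1 − 1812/7266)·2680/1812 = 5.8612079 × 10^7.
Medium: 4280²·(1 − 467/4280)·2090/467 = 7.3036504 × 10^7.
Very large: 10678²·(1 − 1658/10678)·506.5/1658 = 2.94233 × 10^7.
Sum = 1.6107188 × 10^8.
SE = √(1.6107188 × 10^8) = 12691.4.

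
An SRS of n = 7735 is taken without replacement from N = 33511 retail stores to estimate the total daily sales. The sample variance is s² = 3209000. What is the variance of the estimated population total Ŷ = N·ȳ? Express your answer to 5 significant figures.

Var(Ŷ) = N²·Var(ȳ) = N²·(1 − n/N)·s²/n.
f = 7735/33511 = 0.23081973; Var(ȳ) = 0.76918027·3209000/7735 = 319.10788.
Var(Ŷ) = 33511² · 319.10788 = 3.5835404 × 10^11.

3.5835 × 10^11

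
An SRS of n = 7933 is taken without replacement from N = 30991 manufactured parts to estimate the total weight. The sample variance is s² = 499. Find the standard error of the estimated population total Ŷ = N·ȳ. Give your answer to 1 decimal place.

Var(Ŷ) = N²·Var(ȳ) = N²·(1 − n/N)·s²/n.
f = 7933/30991 = 0.25597754; Var(ȳ) = 0.74402246·499/7933 = 0.046800354.
Var(Ŷ) = 30991² · 0.046800354 = 4.4949029 × 10^7.
SE(Ŷ) = √(4.4949029 × 10^7) = 6704.4.

6704.4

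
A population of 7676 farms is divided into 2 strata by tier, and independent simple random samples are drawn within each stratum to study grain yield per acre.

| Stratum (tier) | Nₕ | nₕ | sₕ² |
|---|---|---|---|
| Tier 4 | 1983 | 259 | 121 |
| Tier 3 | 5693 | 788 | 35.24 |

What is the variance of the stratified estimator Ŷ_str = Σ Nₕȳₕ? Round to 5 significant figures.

Var(Ŷ_str) = Σₕ Nₕ²(1 − fₕ)sₕ²/nₕ.
Tier 4: 1983²·(1 − 259/1983)·121/259 = 1.5971495 × 10^6.
Tier 3: 5693²·(1 − 788/5693)·35.24/788 = 1.2487913 × 10^6.
Sum = 2.8459408 × 10^6.

2.8459 × 10^6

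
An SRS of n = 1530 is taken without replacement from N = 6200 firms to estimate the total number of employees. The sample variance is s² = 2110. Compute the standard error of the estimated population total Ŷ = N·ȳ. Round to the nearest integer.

Var(Ŷ) = N²·Var(ȳ) = N²·(1 − n/N)·s²/n.
f = 1530/6200 = 0.24677419; Var(ȳ) = 0.75322581·2110/1530 = 1.0387624.
Var(Ŷ) = 6200² · 1.0387624 = 3.9930027 × 10^7.
SE(Ŷ) = √(3.9930027 × 10^7) = 6319.

6319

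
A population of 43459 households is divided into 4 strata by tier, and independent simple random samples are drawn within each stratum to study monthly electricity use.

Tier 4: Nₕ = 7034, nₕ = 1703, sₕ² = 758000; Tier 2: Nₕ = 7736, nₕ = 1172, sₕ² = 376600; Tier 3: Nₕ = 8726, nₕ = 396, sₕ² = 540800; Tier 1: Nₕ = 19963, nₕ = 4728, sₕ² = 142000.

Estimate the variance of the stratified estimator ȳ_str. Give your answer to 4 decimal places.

74.8711

Var(ȳ_str) = Σₕ Wₕ²(1 − fₕ)sₕ²/nₕ with Wₕ = Nₕ/N, N = 43459.
Tier 4: Wₕ = 0.16185370; term = 0.16185370²·(1 − 0.24210975)·758000/1703 = 8.8370263.
Tier 2: Wₕ = 0.17800686; term = 0.17800686²·(1 − 0.15149948)·376600/1172 = 8.6392945.
Tier 3: Wₕ = 0.20078695; term = 0.20078695²·(1 − 0.04538162)·540800/396 = 52.558414.
Tier 1: Wₕ = 0.45935249; term = 0.45935249²·(1 − 0.23683815)·142000/4728 = 4.8363718.
Sum = 74.871107.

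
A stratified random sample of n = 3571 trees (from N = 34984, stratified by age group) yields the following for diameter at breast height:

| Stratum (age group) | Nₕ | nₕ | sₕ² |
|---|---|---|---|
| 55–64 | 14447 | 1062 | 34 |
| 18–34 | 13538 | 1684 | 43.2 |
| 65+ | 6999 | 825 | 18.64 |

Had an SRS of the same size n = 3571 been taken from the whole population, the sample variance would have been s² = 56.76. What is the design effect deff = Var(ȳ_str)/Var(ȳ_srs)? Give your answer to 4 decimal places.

0.6460

Var(ȳ_str) = Σ Wₕ²(1−fₕ)sₕ²/nₕ with Wₕ = Nₕ/34984:
  55–64: (14447/34984)²·(1−1062/14447)·34/1062 = 0.0050583808
  18–34: (13538/34984)²·(1−1684/13538)·43.2/1684 = 0.003363738
  65+: (6999/34984)²·(1−825/6999)·18.64/825 = 7.9772949 × 10^-4
  → Var(ȳ_str) = 0.0092198483.
Var(ȳ_srs) = (1 − 3571/34984)·56.76/3571 = 0.014272251.
deff = 0.0092198483 / 0.014272251 = 0.6460.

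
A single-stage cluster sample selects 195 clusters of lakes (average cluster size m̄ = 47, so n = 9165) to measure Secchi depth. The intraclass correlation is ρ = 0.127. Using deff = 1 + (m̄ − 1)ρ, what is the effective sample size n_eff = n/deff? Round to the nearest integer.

deff = 1 + (47 − 1)·0.127 = 1 + 5.842 = 6.842.
n_eff = 9165 / 6.842 = 1340.

1340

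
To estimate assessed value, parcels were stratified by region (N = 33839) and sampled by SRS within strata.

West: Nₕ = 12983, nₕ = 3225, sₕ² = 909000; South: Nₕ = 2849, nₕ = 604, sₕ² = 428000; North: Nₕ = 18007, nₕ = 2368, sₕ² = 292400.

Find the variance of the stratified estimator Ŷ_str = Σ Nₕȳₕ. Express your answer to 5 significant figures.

Var(Ŷ_str) = Σₕ Nₕ²(1 − fₕ)sₕ²/nₕ.
West: 12983²·(1 − 3225/12983)·909000/3225 = 3.5708371 × 10^10.
South: 2849²·(1 − 604/2849)·428000/604 = 4.5322684 × 10^9.
North: 18007²·(1 − 2368/18007)·292400/2368 = 3.4773309 × 10^10.
Sum = 7.5013948 × 10^10.

7.5014 × 10^10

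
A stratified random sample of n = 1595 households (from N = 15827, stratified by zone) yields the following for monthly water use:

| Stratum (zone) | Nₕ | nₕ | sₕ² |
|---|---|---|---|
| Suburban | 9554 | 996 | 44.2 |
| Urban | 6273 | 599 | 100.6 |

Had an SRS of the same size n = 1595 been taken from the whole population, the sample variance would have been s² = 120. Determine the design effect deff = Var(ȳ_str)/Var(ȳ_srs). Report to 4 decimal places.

0.5668

Var(ȳ_str) = Σ Wₕ²(1−fₕ)sₕ²/nₕ with Wₕ = Nₕ/15827:
  Suburban: (9554/15827)²·(1−996/9554)·44.2/996 = 0.014485158
  Urban: (6273/15827)²·(1−599/6273)·100.6/599 = 0.023863744
  → Var(ȳ_str) = 0.038348902.
Var(ȳ_srs) = (1 − 1595/15827)·120/1595 = 0.06765313.
deff = 0.038348902 / 0.06765313 = 0.5668.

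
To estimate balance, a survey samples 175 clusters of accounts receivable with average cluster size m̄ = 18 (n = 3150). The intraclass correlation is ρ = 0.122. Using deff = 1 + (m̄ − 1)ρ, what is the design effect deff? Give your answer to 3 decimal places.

3.074

deff = 1 + (18 − 1)·0.122 = 1 + 2.074 = 3.074.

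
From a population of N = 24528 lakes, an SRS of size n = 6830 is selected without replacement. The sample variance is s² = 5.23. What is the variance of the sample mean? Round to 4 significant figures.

Under SRS without replacement, Var(ȳ) = (1 − f)·s²/n with f = n/N = 6830/24528 = 0.27845727.
Var(ȳ) = (1 − 0.27845727)·5.23/6830 = 0.72154273·7.6573939 × 10^-4 = 5.5251368 × 10^-4.

5.525 × 10^-4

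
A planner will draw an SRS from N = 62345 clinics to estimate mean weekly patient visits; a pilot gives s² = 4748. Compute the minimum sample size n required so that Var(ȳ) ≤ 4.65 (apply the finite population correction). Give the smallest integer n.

Without fpc, n₀ = s²/D = 4748/4.65 = 1021.0753.
With fpc, (1 − n/N)·s²/n ≤ D requires n ≥ n₀/(1 + n₀/N) = 1021.0753/(1 + 1021.0753/62345) = 1004.6218.
Rounding up, n = 1005.

1005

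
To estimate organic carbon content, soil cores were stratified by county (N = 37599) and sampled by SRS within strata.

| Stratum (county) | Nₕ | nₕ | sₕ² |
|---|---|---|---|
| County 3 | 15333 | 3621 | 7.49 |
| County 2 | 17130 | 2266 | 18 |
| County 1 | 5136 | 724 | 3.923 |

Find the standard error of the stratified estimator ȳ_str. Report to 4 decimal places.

0.0422

Var(ȳ_str) = Σₕ Wₕ²(1 − fₕ)sₕ²/nₕ with Wₕ = Nₕ/N, N = 37599.
County 3: Wₕ = 0.40780340; term = 0.40780340²·(1 − 0.23615731)·7.49/3621 = 2.6275979 × 10^-4.
County 2: Wₕ = 0.45559722; term = 0.45559722²·(1 − 0.13228255)·18/2266 = 0.0014307148.
County 1: Wₕ = 0.13659938; term = 0.13659938²·(1 − 0.14096573)·3.923/724 = 8.685357 × 10^-5.
Sum = 0.0017803282.
SE = √(0.0017803282) = 0.0422.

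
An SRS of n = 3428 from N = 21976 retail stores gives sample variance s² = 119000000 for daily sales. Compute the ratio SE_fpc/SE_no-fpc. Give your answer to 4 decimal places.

0.9187

f = n/N = 3428/21976 = 0.15598835.
SE_no-fpc = √(s²/n) = 186.31725; SE_fpc = √((1−f)s²/n) = 171.16986.
Ratio = √(1−f) = 0.91870107.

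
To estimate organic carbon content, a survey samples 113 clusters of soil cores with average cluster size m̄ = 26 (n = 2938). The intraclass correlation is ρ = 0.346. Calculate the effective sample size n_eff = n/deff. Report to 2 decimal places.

deff = 1 + (26 − 1)·0.346 = 1 + 8.65 = 9.65.
n_eff = 2938 / 9.65 = 304.46.

304.46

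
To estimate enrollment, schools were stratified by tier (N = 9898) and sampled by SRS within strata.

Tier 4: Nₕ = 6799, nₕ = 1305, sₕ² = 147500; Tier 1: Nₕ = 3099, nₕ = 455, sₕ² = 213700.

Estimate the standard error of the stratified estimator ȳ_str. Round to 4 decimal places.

Var(ȳ_str) = Σₕ Wₕ²(1 − fₕ)sₕ²/nₕ with Wₕ = Nₕ/N, N = 9898.
Tier 4: Wₕ = 0.68690645; term = 0.68690645²·(1 − 0.19193999)·147500/1305 = 43.094347.
Tier 1: Wₕ = 0.31309355; term = 0.31309355²·(1 − 0.14682156)·213700/455 = 39.280884.
Sum = 82.375231.
SE = √(82.375231) = 9.0761.

9.0761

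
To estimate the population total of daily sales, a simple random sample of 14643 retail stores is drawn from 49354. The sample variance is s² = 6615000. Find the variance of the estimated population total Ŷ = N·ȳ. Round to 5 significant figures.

Var(Ŷ) = N²·Var(ȳ) = N²·(1 − n/N)·s²/n.
f = 14643/49354 = 0.29669328; Var(ȳ) = 0.70330672·6615000/14643 = 317.72.
Var(Ŷ) = 49354² · 317.72 = 7.7390788 × 10^11.

7.7391 × 10^11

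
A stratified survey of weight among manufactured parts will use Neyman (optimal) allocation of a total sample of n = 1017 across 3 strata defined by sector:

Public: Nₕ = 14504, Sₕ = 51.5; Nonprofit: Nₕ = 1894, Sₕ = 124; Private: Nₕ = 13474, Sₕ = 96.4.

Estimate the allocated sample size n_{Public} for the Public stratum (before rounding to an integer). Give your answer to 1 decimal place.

333.1

Neyman allocation: nₕ = n·NₕSₕ / Σⱼ NⱼSⱼ.
Σ NⱼSⱼ = 14504·51.5 + 1894·124 + 13474·96.4 = 2.2807056 × 10^6.
n_{Public} = 1017·14504·51.5 / (2.2807056 × 10^6) = 333.1.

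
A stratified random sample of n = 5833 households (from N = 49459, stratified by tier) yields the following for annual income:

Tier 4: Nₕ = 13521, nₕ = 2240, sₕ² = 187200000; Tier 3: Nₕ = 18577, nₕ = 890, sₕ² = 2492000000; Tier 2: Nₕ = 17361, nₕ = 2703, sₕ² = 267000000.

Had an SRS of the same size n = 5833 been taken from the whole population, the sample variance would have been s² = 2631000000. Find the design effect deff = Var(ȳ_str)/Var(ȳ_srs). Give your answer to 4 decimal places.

0.9842

Var(ȳ_str) = Σ Wₕ²(1−fₕ)sₕ²/nₕ with Wₕ = Nₕ/49459:
  Tier 4: (13521/49459)²·(1−2240/13521)·187200000/2240 = 5211.03
  Tier 3: (18577/49459)²·(1−890/18577)·2492000000/890 = 376094.62
  Tier 2: (17361/49459)²·(1−2703/17361)·267000000/2703 = 10275.998
  → Var(ȳ_str) = 391581.65.
Var(ȳ_srs) = (1 − 5833/49459)·2631000000/5833 = 397858.77.
deff = 391581.65 / 397858.77 = 0.9842.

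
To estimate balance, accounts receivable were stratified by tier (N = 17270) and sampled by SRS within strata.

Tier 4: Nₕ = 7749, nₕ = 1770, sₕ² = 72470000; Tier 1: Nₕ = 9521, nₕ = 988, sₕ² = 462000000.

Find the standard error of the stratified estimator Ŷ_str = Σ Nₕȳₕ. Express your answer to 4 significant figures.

6.316 × 10^6

Var(Ŷ_str) = Σₕ Nₕ²(1 − fₕ)sₕ²/nₕ.
Tier 4: 7749²·(1 − 1770/7749)·72470000/1770 = 1.8969645 × 10^12.
Tier 1: 9521²·(1 − 988/9521)·462000000/988 = 3.7990004 × 10^13.
Sum = 3.9886969 × 10^13.
SE = √(3.9886969 × 10^13) = 6.316 × 10^6.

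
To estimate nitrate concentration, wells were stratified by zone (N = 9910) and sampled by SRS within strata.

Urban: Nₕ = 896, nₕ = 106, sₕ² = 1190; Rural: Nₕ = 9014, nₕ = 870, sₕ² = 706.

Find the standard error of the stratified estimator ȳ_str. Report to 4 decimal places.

0.8292

Var(ȳ_str) = Σₕ Wₕ²(1 − fₕ)sₕ²/nₕ with Wₕ = Nₕ/N, N = 9910.
Urban: Wₕ = 0.09041372; term = 0.09041372²·(1 − 0.11830357)·1190/106 = 0.080914972.
Rural: Wₕ = 0.90958628; term = 0.90958628²·(1 − 0.09651653)·706/870 = 0.6065875.
Sum = 0.68750247.
SE = √(0.68750247) = 0.8292.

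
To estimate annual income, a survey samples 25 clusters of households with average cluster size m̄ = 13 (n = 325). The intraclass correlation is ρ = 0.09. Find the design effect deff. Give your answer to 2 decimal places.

deff = 1 + (13 − 1)·0.09 = 1 + 1.08 = 2.08.

2.08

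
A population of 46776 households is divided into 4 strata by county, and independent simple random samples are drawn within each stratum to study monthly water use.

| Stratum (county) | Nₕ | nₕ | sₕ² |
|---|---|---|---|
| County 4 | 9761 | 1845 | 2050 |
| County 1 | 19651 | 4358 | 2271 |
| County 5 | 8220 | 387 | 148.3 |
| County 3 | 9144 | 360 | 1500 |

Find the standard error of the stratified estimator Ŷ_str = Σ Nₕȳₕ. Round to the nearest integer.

Var(Ŷ_str) = Σₕ Nₕ²(1 − fₕ)sₕ²/nₕ.
County 4: 9761²·(1 − 1845/9761)·2050/1845 = 8.5853418 × 10^7.
County 1: 19651²·(1 − 4358/19651)·2271/4358 = 1.5660559 × 10^8.
County 5: 8220²·(1 − 387/8220)·148.3/387 = 2.4673464 × 10^7.
County 3: 9144²·(1 − 360/9144)·1500/360 = 3.346704 × 10^8.
Sum = 6.0180287 × 10^8.
SE = √(6.0180287 × 10^8) = 24532.

24532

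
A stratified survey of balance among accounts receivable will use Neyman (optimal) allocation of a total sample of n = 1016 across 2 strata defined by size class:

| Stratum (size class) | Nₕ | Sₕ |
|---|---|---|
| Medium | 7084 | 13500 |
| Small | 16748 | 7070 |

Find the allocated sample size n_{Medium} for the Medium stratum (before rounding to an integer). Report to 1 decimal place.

453.9

Neyman allocation: nₕ = n·NₕSₕ / Σⱼ NⱼSⱼ.
Σ NⱼSⱼ = 7084·13500 + 16748·7070 = 2.1404236 × 10^8.
n_{Medium} = 1016·7084·13500 / (2.1404236 × 10^8) = 453.9.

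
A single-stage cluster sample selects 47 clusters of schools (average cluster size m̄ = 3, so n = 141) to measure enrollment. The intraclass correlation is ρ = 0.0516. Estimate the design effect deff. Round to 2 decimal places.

1.10

deff = 1 + (3 − 1)·0.0516 = 1 + 0.1032 = 1.1032.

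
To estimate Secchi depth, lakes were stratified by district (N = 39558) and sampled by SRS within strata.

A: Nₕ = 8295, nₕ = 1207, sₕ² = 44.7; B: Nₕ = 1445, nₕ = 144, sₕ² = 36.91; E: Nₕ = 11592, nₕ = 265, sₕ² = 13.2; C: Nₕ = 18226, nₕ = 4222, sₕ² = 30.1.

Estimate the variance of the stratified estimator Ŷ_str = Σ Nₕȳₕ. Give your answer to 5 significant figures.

1.1019 × 10^7

Var(Ŷ_str) = Σₕ Nₕ²(1 − fₕ)sₕ²/nₕ.
A: 8295²·(1 − 1207/8295)·44.7/1207 = 2.1774107 × 10^6.
B: 1445²·(1 − 144/1445)·36.91/144 = 481866.46.
E: 11592²·(1 − 265/11592)·13.2/265 = 6.5403551 × 10^6.
C: 18226²·(1 − 4222/18226)·30.1/4222 = 1.8196662 × 10^6.
Sum = 1.1019298 × 10^7.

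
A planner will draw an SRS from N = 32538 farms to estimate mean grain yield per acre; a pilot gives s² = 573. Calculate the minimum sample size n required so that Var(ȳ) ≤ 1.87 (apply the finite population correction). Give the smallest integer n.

304

Without fpc, n₀ = s²/D = 573/1.87 = 306.4171.
With fpc, (1 − n/N)·s²/n ≤ D requires n ≥ n₀/(1 + n₀/N) = 306.4171/(1 + 306.4171/32538) = 303.5584.
Rounding up, n = 304.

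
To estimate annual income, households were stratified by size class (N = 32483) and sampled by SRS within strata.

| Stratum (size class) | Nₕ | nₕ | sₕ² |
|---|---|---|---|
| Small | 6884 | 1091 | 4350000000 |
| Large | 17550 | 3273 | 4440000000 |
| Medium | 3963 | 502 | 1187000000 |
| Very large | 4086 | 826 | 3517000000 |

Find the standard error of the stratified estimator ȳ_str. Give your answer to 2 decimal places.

746.54

Var(ȳ_str) = Σₕ Wₕ²(1 − fₕ)sₕ²/nₕ with Wₕ = Nₕ/N, N = 32483.
Small: Wₕ = 0.21192624; term = 0.21192624²·(1 − 0.15848344)·4350000000/1091 = 150694.23.
Large: Wₕ = 0.54028261; term = 0.54028261²·(1 − 0.18649573)·4440000000/3273 = 322135.64.
Medium: Wₕ = 0.12200228; term = 0.12200228²·(1 − 0.12667171)·1187000000/502 = 30736.924.
Very large: Wₕ = 0.12578887; term = 0.12578887²·(1 − 0.20215370)·3517000000/826 = 53752.172.
Sum = 557318.97.
SE = √(557318.97) = 746.54.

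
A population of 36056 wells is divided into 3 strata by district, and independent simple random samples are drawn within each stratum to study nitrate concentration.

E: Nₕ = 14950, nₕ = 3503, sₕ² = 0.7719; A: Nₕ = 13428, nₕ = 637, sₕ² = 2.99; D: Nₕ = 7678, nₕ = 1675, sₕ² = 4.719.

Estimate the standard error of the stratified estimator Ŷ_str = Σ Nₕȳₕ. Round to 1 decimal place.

Var(Ŷ_str) = Σₕ Nₕ²(1 − fₕ)sₕ²/nₕ.
E: 14950²·(1 − 3503/14950)·0.7719/3503 = 37709.761.
A: 13428²·(1 − 637/13428)·2.99/637 = 806208.9.
D: 7678²·(1 − 1675/7678)·4.719/1675 = 129852.89.
Sum = 973771.55.
SE = √(973771.55) = 986.8.

986.8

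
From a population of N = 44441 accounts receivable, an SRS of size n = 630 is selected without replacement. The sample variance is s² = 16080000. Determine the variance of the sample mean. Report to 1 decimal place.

25162.0

Under SRS without replacement, Var(ȳ) = (1 − f)·s²/n with f = n/N = 630/44441 = 0.01417610.
Var(ȳ) = (1 − 0.01417610)·16080000/630 = 0.98582390·25523.81 = 25161.981.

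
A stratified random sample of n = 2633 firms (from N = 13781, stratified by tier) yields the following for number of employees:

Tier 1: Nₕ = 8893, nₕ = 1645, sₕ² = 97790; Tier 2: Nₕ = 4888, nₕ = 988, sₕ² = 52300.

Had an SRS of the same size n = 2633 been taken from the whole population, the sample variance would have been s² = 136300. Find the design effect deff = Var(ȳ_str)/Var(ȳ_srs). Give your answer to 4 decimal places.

Var(ȳ_str) = Σ Wₕ²(1−fₕ)sₕ²/nₕ with Wₕ = Nₕ/13781:
  Tier 1: (8893/13781)²·(1−1645/8893)·97790/1645 = 20.17593
  Tier 2: (4888/13781)²·(1−988/4888)·52300/988 = 5.3134804
  → Var(ȳ_str) = 25.48941.
Var(ȳ_srs) = (1 − 2633/13781)·136300/2633 = 41.875617.
deff = 25.48941 / 41.875617 = 0.6087.

0.6087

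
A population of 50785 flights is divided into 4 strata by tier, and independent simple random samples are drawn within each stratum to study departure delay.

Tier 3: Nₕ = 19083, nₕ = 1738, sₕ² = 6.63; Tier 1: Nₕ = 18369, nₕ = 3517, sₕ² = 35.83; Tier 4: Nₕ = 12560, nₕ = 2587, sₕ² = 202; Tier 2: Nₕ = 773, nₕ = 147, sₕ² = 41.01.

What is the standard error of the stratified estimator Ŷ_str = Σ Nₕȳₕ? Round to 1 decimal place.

Var(Ŷ_str) = Σₕ Nₕ²(1 − fₕ)sₕ²/nₕ.
Tier 3: 19083²·(1 − 1738/19083)·6.63/1738 = 1.262655 × 10^6.
Tier 1: 18369²·(1 − 3517/18369)·35.83/3517 = 2.7793606 × 10^6.
Tier 4: 12560²·(1 − 2587/12560)·202/2587 = 9.7807104 × 10^6.
Tier 2: 773²·(1 − 147/773)·41.01/147 = 134997.67.
Sum = 1.3957724 × 10^7.
SE = √(1.3957724 × 10^7) = 3736.0.

3736.0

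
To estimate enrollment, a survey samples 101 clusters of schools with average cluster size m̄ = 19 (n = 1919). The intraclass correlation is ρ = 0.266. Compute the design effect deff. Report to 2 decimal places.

deff = 1 + (19 − 1)·0.266 = 1 + 4.788 = 5.788.

5.79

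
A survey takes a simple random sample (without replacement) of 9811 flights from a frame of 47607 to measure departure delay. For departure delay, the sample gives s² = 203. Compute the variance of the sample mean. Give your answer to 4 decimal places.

0.0164

Under SRS without replacement, Var(ȳ) = (1 − f)·s²/n with f = n/N = 9811/47607 = 0.20608314.
Var(ȳ) = (1 − 0.20608314)·203/9811 = 0.79391686·0.020691061 = 0.016426982.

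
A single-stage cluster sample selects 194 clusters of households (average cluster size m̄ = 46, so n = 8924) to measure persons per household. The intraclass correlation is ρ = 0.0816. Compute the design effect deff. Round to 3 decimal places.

4.672

deff = 1 + (46 − 1)·0.0816 = 1 + 3.672 = 4.672.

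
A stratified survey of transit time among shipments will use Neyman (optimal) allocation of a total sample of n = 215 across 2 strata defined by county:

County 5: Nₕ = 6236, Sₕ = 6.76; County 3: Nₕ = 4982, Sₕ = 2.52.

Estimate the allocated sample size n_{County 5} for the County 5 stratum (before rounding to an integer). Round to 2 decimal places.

Neyman allocation: nₕ = n·NₕSₕ / Σⱼ NⱼSⱼ.
Σ NⱼSⱼ = 6236·6.76 + 4982·2.52 = 54710.
n_{County 5} = 215·6236·6.76 / 54710 = 165.66.

165.66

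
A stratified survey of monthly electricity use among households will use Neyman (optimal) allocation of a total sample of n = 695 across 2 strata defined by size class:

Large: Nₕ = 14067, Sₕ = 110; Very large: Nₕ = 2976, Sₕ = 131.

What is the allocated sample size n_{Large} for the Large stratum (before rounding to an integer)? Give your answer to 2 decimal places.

Neyman allocation: nₕ = n·NₕSₕ / Σⱼ NⱼSⱼ.
Σ NⱼSⱼ = 14067·110 + 2976·131 = 1.937226 × 10^6.
n_{Large} = 695·14067·110 / (1.937226 × 10^6) = 555.14.

555.14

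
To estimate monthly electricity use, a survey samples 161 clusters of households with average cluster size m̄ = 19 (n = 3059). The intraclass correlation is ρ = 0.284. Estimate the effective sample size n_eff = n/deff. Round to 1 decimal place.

500.5

deff = 1 + (19 − 1)·0.284 = 1 + 5.112 = 6.112.
n_eff = 3059 / 6.112 = 500.5.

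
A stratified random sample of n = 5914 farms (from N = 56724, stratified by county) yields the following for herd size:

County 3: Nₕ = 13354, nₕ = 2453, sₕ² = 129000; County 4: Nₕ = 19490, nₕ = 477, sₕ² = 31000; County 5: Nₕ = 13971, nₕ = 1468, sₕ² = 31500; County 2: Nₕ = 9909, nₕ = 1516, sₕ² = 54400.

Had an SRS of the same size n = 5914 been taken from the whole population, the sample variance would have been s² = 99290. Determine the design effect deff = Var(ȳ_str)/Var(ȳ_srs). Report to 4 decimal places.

Var(ȳ_str) = Σ Wₕ²(1−fₕ)sₕ²/nₕ with Wₕ = Nₕ/56724:
  County 3: (13354/56724)²·(1−2453/13354)·129000/2453 = 2.3792286
  County 4: (19490/56724)²·(1−477/19490)·31000/477 = 7.4846605
  County 5: (13971/56724)²·(1−1468/13971)·31500/1468 = 1.1649104
  County 2: (9909/56724)²·(1−1516/9909)·54400/1516 = 0.92749815
  → Var(ȳ_str) = 11.956298.
Var(ȳ_srs) = (1 − 5914/56724)·99290/5914 = 15.03857.
deff = 11.956298 / 15.03857 = 0.7950.

0.7950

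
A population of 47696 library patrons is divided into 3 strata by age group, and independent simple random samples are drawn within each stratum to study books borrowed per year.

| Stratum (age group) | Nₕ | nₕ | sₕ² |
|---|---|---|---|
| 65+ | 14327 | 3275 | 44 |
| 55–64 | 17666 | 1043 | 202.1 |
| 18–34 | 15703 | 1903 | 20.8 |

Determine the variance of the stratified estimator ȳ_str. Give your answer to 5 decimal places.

0.02699

Var(ȳ_str) = Σₕ Wₕ²(1 − fₕ)sₕ²/nₕ with Wₕ = Nₕ/N, N = 47696.
65+: Wₕ = 0.30038158; term = 0.30038158²·(1 − 0.22858938)·44/3275 = 9.3513345 × 10^-4.
55–64: Wₕ = 0.37038745; term = 0.37038745²·(1 − 0.05903996)·202.1/1043 = 0.025012996.
18–34: Wₕ = 0.32923096; term = 0.32923096²·(1 − 0.12118703)·20.8/1903 = 0.0010411717.
Sum = 0.026989301.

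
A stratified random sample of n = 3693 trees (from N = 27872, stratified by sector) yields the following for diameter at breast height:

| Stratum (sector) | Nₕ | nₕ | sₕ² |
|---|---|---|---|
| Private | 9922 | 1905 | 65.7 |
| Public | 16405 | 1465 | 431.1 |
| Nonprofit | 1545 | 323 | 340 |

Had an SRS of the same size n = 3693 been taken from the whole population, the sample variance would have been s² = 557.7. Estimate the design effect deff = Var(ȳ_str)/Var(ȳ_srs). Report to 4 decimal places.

0.7551

Var(ȳ_str) = Σ Wₕ²(1−fₕ)sₕ²/nₕ with Wₕ = Nₕ/27872:
  Private: (9922/27872)²·(1−1905/9922)·65.7/1905 = 0.0035313863
  Public: (16405/27872)²·(1−1465/16405)·431.1/1465 = 0.092839109
  Nonprofit: (1545/27872)²·(1−323/1545)·340/323 = 0.0025582314
  → Var(ȳ_str) = 0.098928727.
Var(ȳ_srs) = (1 − 3693/27872)·557.7/3693 = 0.13100611.
deff = 0.098928727 / 0.13100611 = 0.7551.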